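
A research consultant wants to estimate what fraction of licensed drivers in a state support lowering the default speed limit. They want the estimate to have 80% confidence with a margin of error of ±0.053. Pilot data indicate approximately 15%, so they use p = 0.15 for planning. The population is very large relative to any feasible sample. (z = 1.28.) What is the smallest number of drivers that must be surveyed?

With p = 0.15, p(1−p) = 0.1275.
n = z²·p(1−p)/E² = 1.28² × 0.1275 / 0.053² = 1.6384 × 0.1275 / 0.002809 ≈ 74.37.
Rounding up gives n = 75.

75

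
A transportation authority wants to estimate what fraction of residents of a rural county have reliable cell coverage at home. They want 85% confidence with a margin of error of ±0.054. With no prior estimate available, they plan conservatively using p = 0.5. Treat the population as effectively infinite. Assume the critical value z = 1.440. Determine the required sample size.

178

With p = 0.5, p(1−p) = 0.25.
n = z²·p(1−p)/E² = 1.440² × 0.2500 / 0.054² = 2.0736 × 0.2500 / 0.002916 ≈ 177.78.
Rounding up gives n = 178.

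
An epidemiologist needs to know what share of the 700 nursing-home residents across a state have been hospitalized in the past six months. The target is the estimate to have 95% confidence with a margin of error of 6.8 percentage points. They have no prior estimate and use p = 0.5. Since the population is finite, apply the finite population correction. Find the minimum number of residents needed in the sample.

For 95% confidence, z = 1.960.
Unadjusted: n₀ = 1.960² × 0.50 × 0.50 / 0.068² ≈ 207.70, so n₀ = 208.
Finite population correction with N = 700: n = n₀ / (1 + (n₀−1)/N) = 208 / (1 + 207/700) = 208 / 1.2957 ≈ 160.53.
Rounding up, n = 161.

161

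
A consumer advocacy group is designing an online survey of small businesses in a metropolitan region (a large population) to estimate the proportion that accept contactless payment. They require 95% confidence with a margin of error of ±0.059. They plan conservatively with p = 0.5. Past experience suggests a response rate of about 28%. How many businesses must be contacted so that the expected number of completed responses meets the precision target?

For 95% confidence, z = 1.960.
Completed interviews needed: n₀ = 1.960² × 0.2500 / 0.059² ≈ 275.90 → 276.
At a 28% response rate, contacts needed = 276 / 0.28 ≈ 985.71 → 986.

986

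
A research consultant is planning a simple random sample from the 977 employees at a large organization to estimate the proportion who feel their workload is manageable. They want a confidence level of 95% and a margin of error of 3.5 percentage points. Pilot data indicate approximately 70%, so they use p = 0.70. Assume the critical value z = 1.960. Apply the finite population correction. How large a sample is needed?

394

Unadjusted: n₀ = 1.960² × 0.70 × 0.30 / 0.035² ≈ 658.56, so n₀ = 659.
Finite population correction with N = 977: n = n₀ / (1 + (n₀−1)/N) = 659 / (1 + 658/977) = 659 / 1.6735 ≈ 393.79.
Rounding up, n = 394.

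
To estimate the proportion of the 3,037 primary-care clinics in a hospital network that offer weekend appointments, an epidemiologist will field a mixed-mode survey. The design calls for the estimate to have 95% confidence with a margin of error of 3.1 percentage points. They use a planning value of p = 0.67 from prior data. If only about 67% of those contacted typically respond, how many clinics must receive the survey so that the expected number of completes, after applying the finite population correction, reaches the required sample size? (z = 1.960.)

1023

Completed interviews needed (unadjusted): n₀ = 1.960² × 0.2211 / 0.031² ≈ 883.85 → 884.
FPC for N = 3,037: n = 884 / (1 + 883/3037) = 884 / 1.2907 ≈ 684.87 → 685.
At a 67% response rate, contacts needed = 685 / 0.67 ≈ 1022.39 → 1023.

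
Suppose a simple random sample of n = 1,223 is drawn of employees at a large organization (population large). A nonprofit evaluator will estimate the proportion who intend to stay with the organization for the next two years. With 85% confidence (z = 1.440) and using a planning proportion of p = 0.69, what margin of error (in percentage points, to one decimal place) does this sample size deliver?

SE(p̂) = √[p(1−p)/n] = √[0.2139/1223] = 0.01322.
E = z × SE = 1.440 × 0.01322 = 0.01904, or 1.9 percentage points.

1.9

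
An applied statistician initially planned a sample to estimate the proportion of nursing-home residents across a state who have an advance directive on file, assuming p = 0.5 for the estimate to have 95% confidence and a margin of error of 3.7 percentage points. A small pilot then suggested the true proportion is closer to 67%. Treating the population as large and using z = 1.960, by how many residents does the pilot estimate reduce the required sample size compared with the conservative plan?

Conservative (p = 0.5): n = 1.960² × 0.25 / 0.037² ≈ 701.53 → 702.
Using p = 0.67: p(1−p) = 0.2211, so n = 1.960² × 0.2211 / 0.037² ≈ 620.44 → 621.
Reduction: 702 − 621 = 81.

81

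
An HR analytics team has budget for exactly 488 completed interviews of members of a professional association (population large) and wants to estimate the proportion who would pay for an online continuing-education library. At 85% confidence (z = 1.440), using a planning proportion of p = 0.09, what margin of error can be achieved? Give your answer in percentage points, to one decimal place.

SE(p̂) = √[p(1−p)/n] = √[0.0819/488] = 0.01295.
E = z × SE = 1.440 × 0.01295 = 0.01865, or 1.9 percentage points.

1.9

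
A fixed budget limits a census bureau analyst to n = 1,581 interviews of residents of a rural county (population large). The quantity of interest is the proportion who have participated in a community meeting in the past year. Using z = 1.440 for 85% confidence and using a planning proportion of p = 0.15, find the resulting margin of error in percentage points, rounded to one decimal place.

SE(p̂) = √[p(1−p)/n] = √[0.1275/1581] = 0.00898.
E = z × SE = 1.440 × 0.00898 = 0.01293, or 1.3 percentage points.

1.3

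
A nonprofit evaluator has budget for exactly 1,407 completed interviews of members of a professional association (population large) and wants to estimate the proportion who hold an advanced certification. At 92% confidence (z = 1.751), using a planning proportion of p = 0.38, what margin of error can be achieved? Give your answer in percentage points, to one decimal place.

SE(p̂) = √[p(1−p)/n] = √[0.2356/1407] = 0.01294.
E = z × SE = 1.751 × 0.01294 = 0.02266, or 2.3 percentage points.

2.3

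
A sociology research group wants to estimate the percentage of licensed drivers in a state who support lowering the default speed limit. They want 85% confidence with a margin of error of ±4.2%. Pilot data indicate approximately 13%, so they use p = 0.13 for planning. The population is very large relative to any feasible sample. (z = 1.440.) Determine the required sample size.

133

With p = 0.13, p(1−p) = 0.1131.
n = z²·p(1−p)/E² = 1.440² × 0.1131 / 0.042² = 2.0736 × 0.1131 / 0.001764 ≈ 132.95.
Rounding up gives n = 133.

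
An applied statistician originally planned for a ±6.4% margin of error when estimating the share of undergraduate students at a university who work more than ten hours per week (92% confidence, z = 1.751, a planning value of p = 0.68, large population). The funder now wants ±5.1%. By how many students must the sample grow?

94

At ±6.4%: n = 1.751² × 0.2176 / 0.064² ≈ 162.88 → 163.
At ±5.1%: n = 1.751² × 0.2176 / 0.051² ≈ 256.50 → 257.
Additional respondents: 257 − 163 = 94.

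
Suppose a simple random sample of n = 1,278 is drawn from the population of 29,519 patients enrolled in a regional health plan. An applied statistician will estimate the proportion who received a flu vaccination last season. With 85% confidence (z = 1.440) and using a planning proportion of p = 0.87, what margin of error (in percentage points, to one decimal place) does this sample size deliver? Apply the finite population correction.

Finite-population factor: (N−n)/(N−1) = (29519−1278)/(29519−1) = 0.9567.
SE(p̂) = √[p(1−p)/n · (N−n)/(N−1)] = √[0.1131/1278 × 0.9567] = 0.00920.
E = z × SE = 1.440 × 0.00920 = 0.01325 ≈ 1.3 percentage points.

1.3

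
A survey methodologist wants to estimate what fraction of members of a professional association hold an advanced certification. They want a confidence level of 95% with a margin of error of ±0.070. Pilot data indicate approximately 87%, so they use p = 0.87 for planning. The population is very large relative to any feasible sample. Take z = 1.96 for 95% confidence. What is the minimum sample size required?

With p = 0.87, p(1−p) = 0.1131.
n = z²·p(1−p)/E² = 1.96² × 0.1131 / 0.070² = 3.8416 × 0.1131 / 0.004900 ≈ 88.67.
Rounding up gives n = 89.

89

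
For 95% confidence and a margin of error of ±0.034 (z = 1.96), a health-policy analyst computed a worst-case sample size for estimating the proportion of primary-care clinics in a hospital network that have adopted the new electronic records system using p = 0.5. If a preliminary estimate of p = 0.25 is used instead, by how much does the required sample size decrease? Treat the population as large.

207

Conservative (p = 0.5): n = 1.96² × 0.25 / 0.034² ≈ 830.80 → 831.
Using p = 0.25: p(1−p) = 0.1875, so n = 1.96² × 0.1875 / 0.034² ≈ 623.10 → 624.
Reduction: 831 − 624 = 207.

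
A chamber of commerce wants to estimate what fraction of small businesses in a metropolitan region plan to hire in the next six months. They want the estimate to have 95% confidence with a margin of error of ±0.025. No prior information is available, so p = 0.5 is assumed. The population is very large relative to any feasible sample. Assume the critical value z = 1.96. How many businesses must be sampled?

With p = 0.5, p(1−p) = 0.25.
n = z²·p(1−p)/E² = 1.96² × 0.2500 / 0.025² = 3.8416 × 0.2500 / 0.000625 ≈ 1536.64.
Rounding up gives n = 1537.

1537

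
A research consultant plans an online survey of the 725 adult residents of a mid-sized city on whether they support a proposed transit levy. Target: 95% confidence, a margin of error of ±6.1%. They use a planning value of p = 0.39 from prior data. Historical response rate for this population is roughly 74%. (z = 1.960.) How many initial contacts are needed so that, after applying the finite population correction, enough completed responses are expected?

Completed interviews needed (unadjusted): n₀ = 1.960² × 0.2379 / 0.061² ≈ 245.61 → 246.
FPC for N = 725: n = 246 / (1 + 245/725) = 246 / 1.3379 ≈ 183.87 → 184.
At a 74% response rate, contacts needed = 184 / 0.74 ≈ 248.65 → 249.

249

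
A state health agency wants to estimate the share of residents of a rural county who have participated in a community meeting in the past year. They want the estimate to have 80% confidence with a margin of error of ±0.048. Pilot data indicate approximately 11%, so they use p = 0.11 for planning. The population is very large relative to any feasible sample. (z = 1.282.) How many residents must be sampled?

70

With p = 0.11, p(1−p) = 0.0979.
n = z²·p(1−p)/E² = 1.282² × 0.0979 / 0.048² = 1.6435 × 0.0979 / 0.002304 ≈ 69.84.
Rounding up gives n = 70.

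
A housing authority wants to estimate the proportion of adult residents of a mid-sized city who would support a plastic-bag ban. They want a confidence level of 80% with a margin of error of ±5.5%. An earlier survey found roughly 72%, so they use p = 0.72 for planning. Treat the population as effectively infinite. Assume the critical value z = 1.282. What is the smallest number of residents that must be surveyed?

110

With p = 0.72, p(1−p) = 0.2016.
n = z²·p(1−p)/E² = 1.282² × 0.2016 / 0.055² = 1.6435 × 0.2016 / 0.003025 ≈ 109.53.
Rounding up gives n = 110.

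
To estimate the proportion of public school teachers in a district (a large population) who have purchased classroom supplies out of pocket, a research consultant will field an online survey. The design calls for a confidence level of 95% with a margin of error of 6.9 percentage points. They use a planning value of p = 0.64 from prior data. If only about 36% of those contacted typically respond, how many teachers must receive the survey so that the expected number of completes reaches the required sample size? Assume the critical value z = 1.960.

Completed interviews needed: n₀ = 1.960² × 0.2304 / 0.069² ≈ 185.91 → 186.
At a 36% response rate, contacts needed = 186 / 0.36 ≈ 516.67 → 517.

517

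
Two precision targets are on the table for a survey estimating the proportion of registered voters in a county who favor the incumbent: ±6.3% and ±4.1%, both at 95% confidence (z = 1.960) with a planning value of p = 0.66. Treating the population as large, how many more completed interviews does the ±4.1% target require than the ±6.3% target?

295

At ±6.3%: n = 1.960² × 0.2244 / 0.063² ≈ 217.20 → 218.
At ±4.1%: n = 1.960² × 0.2244 / 0.041² ≈ 512.82 → 513.
Additional respondents: 513 − 218 = 295.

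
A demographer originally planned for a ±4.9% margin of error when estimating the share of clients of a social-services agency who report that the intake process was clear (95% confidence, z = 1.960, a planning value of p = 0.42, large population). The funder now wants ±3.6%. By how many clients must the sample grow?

At ±4.9%: n = 1.960² × 0.2436 / 0.049² ≈ 389.76 → 390.
At ±3.6%: n = 1.960² × 0.2436 / 0.036² ≈ 722.08 → 723.
Additional respondents: 723 − 390 = 333.

333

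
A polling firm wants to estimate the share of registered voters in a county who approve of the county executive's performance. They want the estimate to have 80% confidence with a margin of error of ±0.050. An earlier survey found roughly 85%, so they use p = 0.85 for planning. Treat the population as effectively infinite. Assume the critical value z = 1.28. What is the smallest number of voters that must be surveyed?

84

With p = 0.85, p(1−p) = 0.1275.
n = z²·p(1−p)/E² = 1.28² × 0.1275 / 0.050² = 1.6384 × 0.1275 / 0.002500 ≈ 83.56.
Rounding up gives n = 84.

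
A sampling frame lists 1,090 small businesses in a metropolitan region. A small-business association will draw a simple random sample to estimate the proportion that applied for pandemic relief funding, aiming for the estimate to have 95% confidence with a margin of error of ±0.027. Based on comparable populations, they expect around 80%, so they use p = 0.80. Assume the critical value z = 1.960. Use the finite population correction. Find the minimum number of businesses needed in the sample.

476

Unadjusted: n₀ = 1.960² × 0.80 × 0.20 / 0.027² ≈ 843.15, so n₀ = 844.
Finite population correction with N = 1,090: n = n₀ / (1 + (n₀−1)/N) = 844 / (1 + 843/1090) = 844 / 1.7734 ≈ 475.92.
Rounding up, n = 476.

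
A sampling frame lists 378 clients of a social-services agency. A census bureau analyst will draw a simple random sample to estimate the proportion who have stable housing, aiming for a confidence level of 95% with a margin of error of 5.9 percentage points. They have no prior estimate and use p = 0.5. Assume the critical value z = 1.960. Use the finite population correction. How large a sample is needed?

160

Unadjusted: n₀ = 1.960² × 0.50 × 0.50 / 0.059² ≈ 275.90, so n₀ = 276.
Finite population correction with N = 378: n = n₀ / (1 + (n₀−1)/N) = 276 / (1 + 275/378) = 276 / 1.7275 ≈ 159.77.
Rounding up, n = 160.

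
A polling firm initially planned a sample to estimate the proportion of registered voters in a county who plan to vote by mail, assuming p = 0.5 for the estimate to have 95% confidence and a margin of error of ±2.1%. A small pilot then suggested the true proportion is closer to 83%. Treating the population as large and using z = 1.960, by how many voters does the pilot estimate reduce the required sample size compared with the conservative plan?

Conservative (p = 0.5): n = 1.960² × 0.25 / 0.021² ≈ 2177.78 → 2178.
Using p = 0.83: p(1−p) = 0.1411, so n = 1.960² × 0.1411 / 0.021² ≈ 1229.14 → 1230.
Reduction: 2178 − 1230 = 948.

948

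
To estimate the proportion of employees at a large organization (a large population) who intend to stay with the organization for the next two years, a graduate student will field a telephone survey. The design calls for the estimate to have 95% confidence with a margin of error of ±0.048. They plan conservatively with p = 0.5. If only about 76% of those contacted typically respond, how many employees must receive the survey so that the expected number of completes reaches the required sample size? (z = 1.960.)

Completed interviews needed: n₀ = 1.960² × 0.2500 / 0.048² ≈ 416.84 → 417.
At a 76% response rate, contacts needed = 417 / 0.76 ≈ 548.68 → 549.

549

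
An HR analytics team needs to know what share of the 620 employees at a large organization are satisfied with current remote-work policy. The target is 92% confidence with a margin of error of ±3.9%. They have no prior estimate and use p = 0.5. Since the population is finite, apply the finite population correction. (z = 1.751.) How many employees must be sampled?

279

Unadjusted: n₀ = 1.751² × 0.50 × 0.50 / 0.039² ≈ 503.94, so n₀ = 504.
Finite population correction with N = 620: n = n₀ / (1 + (n₀−1)/N) = 504 / (1 + 503/620) = 504 / 1.8113 ≈ 278.25.
Rounding up, n = 279.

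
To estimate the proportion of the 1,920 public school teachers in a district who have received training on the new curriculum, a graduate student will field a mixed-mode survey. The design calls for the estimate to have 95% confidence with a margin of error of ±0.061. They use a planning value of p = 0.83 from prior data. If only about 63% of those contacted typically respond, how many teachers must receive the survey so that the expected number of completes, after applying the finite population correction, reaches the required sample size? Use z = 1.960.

Completed interviews needed (unadjusted): n₀ = 1.960² × 0.1411 / 0.061² ≈ 145.67 → 146.
FPC for N = 1,920: n = 146 / (1 + 145/1920) = 146 / 1.0755 ≈ 135.75 → 136.
At a 63% response rate, contacts needed = 136 / 0.63 ≈ 215.87 → 216.

216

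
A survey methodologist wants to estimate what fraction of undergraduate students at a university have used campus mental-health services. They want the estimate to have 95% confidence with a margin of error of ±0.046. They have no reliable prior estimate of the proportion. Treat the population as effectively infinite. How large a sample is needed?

For 95% confidence, z = 1.96.
With no prior estimate, use p = 0.5, giving p(1−p) = 0.25.
n = z²·p(1−p)/E² = 1.96² × 0.2500 / 0.046² = 3.8416 × 0.2500 / 0.002116 ≈ 453.88.
Rounding up gives n = 454.

454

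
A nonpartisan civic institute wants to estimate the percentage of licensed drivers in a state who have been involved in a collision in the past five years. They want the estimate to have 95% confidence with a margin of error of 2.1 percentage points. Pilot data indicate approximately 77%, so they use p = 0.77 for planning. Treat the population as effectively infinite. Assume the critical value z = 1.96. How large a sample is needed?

1543

With p = 0.77, p(1−p) = 0.1771.
n = z²·p(1−p)/E² = 1.96² × 0.1771 / 0.021² = 3.8416 × 0.1771 / 0.000441 ≈ 1542.74.
Rounding up gives n = 1543.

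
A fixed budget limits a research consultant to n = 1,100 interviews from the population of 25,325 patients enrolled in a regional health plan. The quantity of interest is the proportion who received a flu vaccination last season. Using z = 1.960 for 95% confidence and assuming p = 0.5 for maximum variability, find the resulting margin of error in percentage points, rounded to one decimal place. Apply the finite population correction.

2.9

Finite-population factor: (N−n)/(N−1) = (25325−1100)/(25325−1) = 0.9566.
SE(p̂) = √[p(1−p)/n · (N−n)/(N−1)] = √[0.2500/1100 × 0.9566] = 0.01474.
E = z × SE = 1.960 × 0.01474 = 0.02890 ≈ 2.9 percentage points.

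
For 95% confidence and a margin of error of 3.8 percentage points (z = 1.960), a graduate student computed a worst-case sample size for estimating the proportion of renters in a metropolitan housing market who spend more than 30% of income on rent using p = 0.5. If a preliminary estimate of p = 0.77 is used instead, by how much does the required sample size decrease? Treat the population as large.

Conservative (p = 0.5): n = 1.960² × 0.25 / 0.038² ≈ 665.10 → 666.
Using p = 0.77: p(1−p) = 0.1771, so n = 1.960² × 0.1771 / 0.038² ≈ 471.15 → 472.
Reduction: 666 − 472 = 194.

194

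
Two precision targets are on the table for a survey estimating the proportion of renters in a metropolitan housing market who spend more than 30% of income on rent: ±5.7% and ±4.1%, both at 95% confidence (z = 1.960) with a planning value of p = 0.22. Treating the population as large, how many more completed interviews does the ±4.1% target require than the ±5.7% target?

190

At ±5.7%: n = 1.960² × 0.1716 / 0.057² ≈ 202.90 → 203.
At ±4.1%: n = 1.960² × 0.1716 / 0.041² ≈ 392.16 → 393.
Additional respondents: 393 − 203 = 190.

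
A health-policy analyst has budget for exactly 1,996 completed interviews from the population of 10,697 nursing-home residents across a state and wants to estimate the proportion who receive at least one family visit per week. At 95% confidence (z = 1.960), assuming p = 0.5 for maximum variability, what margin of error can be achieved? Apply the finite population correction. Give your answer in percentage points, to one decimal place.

Finite-population factor: (N−n)/(N−1) = (10697−1996)/(10697−1) = 0.8135.
SE(p̂) = √[p(1−p)/n · (N−n)/(N−1)] = √[0.2500/1996 × 0.8135] = 0.01009.
E = z × SE = 1.960 × 0.01009 = 0.01978 ≈ 2.0 percentage points.

2.0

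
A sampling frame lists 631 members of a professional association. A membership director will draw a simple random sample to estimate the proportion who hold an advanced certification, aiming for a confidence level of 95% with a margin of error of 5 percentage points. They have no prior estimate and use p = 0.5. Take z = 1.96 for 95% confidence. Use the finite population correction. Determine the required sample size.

Unadjusted: n₀ = 1.96² × 0.50 × 0.50 / 0.050² ≈ 384.16, so n₀ = 385.
Finite population correction with N = 631: n = n₀ / (1 + (n₀−1)/N) = 385 / (1 + 384/631) = 385 / 1.6086 ≈ 239.34.
Rounding up, n = 240.

240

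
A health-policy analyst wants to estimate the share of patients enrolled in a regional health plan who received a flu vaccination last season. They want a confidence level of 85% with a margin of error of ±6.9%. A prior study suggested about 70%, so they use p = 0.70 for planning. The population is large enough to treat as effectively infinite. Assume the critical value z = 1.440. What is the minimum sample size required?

With p = 0.70, p(1−p) = 0.2100.
n = z²·p(1−p)/E² = 1.440² × 0.2100 / 0.069² = 2.0736 × 0.2100 / 0.004761 ≈ 91.46.
Rounding up gives n = 92.

92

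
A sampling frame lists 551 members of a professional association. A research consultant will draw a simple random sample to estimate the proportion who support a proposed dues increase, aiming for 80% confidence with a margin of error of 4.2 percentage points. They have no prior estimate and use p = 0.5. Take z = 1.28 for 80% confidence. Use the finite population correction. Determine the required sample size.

Unadjusted: n₀ = 1.28² × 0.50 × 0.50 / 0.042² ≈ 232.20, so n₀ = 233.
Finite population correction with N = 551: n = n₀ / (1 + (n₀−1)/N) = 233 / (1 + 232/551) = 233 / 1.4211 ≈ 163.96.
Rounding up, n = 164.

164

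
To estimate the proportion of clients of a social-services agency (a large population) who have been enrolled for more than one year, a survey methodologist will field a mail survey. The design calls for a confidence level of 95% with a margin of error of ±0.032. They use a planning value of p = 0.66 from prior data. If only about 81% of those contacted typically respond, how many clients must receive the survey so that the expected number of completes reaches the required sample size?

For 95% confidence, z = 1.960.
Completed interviews needed: n₀ = 1.960² × 0.2244 / 0.032² ≈ 841.85 → 842.
At an 81% response rate, contacts needed = 842 / 0.81 ≈ 1039.51 → 1040.

1040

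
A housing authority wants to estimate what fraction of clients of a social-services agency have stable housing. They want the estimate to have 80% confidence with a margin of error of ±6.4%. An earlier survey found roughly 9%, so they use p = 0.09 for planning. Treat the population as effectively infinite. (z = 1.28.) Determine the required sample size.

33

With p = 0.09, p(1−p) = 0.0819.
n = z²·p(1−p)/E² = 1.28² × 0.0819 / 0.064² = 1.6384 × 0.0819 / 0.004096 ≈ 32.76.
Rounding up gives n = 33.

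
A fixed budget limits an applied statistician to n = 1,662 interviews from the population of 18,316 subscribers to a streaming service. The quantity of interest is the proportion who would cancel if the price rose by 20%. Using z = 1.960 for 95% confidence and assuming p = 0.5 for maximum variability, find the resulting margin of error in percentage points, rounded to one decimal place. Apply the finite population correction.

Finite-population factor: (N−n)/(N−1) = (18316−1662)/(18316−1) = 0.9093.
SE(p̂) = √[p(1−p)/n · (N−n)/(N−1)] = √[0.2500/1662 × 0.9093] = 0.01170.
E = z × SE = 1.960 × 0.01170 = 0.02292 ≈ 2.3 percentage points.

2.3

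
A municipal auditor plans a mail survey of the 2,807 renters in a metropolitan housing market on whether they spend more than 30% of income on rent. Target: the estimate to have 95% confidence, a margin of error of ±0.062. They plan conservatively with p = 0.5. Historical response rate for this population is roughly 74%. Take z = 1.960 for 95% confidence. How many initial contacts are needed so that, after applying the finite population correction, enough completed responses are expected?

311

Completed interviews needed (unadjusted): n₀ = 1.960² × 0.2500 / 0.062² ≈ 249.84 → 250.
FPC for N = 2,807: n = 250 / (1 + 249/2807) = 250 / 1.0887 ≈ 229.63 → 230.
At a 74% response rate, contacts needed = 230 / 0.74 ≈ 310.81 → 311.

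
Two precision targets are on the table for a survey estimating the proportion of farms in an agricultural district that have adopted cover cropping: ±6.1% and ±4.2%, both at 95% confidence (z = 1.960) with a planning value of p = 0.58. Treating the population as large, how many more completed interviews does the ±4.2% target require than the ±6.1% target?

279

At ±6.1%: n = 1.960² × 0.2436 / 0.061² ≈ 251.50 → 252.
At ±4.2%: n = 1.960² × 0.2436 / 0.042² ≈ 530.51 → 531.
Additional respondents: 531 − 252 = 279.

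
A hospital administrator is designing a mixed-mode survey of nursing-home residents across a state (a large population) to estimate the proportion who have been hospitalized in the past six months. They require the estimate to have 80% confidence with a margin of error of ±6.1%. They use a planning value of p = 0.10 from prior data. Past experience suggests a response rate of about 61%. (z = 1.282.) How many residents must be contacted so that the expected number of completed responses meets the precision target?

66

Completed interviews needed: n₀ = 1.282² × 0.0900 / 0.061² ≈ 39.75 → 40.
At a 61% response rate, contacts needed = 40 / 0.61 ≈ 65.57 → 66.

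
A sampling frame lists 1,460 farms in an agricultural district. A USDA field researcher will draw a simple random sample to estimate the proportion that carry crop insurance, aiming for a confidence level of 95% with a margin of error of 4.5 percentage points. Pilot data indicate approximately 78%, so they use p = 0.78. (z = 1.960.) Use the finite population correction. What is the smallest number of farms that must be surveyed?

267

Unadjusted: n₀ = 1.960² × 0.78 × 0.22 / 0.045² ≈ 325.54, so n₀ = 326.
Finite population correction with N = 1,460: n = n₀ / (1 + (n₀−1)/N) = 326 / (1 + 325/1460) = 326 / 1.2226 ≈ 266.64.
Rounding up, n = 267.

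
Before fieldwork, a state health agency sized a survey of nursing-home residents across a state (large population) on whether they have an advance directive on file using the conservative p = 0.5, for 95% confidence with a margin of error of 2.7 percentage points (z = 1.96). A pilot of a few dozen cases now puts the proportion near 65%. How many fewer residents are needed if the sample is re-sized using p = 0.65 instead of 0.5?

119

Conservative (p = 0.5): n = 1.96² × 0.25 / 0.027² ≈ 1317.42 → 1318.
Using p = 0.65: p(1−p) = 0.2275, so n = 1.96² × 0.2275 / 0.027² ≈ 1198.85 → 1199.
Reduction: 1318 − 1199 = 119.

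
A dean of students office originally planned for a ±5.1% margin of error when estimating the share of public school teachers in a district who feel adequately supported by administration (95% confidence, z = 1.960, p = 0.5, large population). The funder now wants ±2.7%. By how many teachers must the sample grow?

At ±5.1%: n = 1.960² × 0.2500 / 0.051² ≈ 369.24 → 370.
At ±2.7%: n = 1.960² × 0.2500 / 0.027² ≈ 1317.42 → 1318.
Additional respondents: 1318 − 370 = 948.

948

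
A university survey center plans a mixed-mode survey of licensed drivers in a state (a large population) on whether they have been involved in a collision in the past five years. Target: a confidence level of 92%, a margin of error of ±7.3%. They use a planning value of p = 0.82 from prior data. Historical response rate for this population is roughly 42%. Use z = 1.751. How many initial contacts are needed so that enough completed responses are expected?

203

Completed interviews needed: n₀ = 1.751² × 0.1476 / 0.073² ≈ 84.92 → 85.
At a 42% response rate, contacts needed = 85 / 0.42 ≈ 202.38 → 203.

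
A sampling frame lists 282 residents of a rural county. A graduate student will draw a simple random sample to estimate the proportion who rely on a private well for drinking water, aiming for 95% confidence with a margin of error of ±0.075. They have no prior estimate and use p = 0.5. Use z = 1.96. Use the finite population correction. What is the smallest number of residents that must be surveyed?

Unadjusted: n₀ = 1.96² × 0.50 × 0.50 / 0.075² ≈ 170.74, so n₀ = 171.
Finite population correction with N = 282: n = n₀ / (1 + (n₀−1)/N) = 171 / (1 + 170/282) = 171 / 1.6028 ≈ 106.69.
Rounding up, n = 107.

107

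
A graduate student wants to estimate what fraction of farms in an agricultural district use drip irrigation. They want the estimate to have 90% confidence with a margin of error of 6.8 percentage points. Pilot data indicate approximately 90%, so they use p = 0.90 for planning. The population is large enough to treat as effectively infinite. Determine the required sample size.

53

For 90% confidence, z = 1.645.
With p = 0.90, p(1−p) = 0.0900.
n = z²·p(1−p)/E² = 1.645² × 0.0900 / 0.068² = 2.7060 × 0.0900 / 0.004624 ≈ 52.67.
Rounding up gives n = 53.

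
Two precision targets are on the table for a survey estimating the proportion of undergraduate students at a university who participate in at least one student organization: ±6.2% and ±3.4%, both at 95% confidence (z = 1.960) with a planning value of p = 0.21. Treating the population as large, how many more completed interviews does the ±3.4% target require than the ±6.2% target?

At ±6.2%: n = 1.960² × 0.1659 / 0.062² ≈ 165.80 → 166.
At ±3.4%: n = 1.960² × 0.1659 / 0.034² ≈ 551.32 → 552.
Additional respondents: 552 − 166 = 386.

386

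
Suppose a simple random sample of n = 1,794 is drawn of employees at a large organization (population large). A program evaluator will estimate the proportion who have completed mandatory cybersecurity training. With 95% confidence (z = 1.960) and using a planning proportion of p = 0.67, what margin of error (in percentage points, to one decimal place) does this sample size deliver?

2.2

SE(p̂) = √[p(1−p)/n] = √[0.2211/1794] = 0.01110.
E = z × SE = 1.960 × 0.01110 = 0.02176, or 2.2 percentage points.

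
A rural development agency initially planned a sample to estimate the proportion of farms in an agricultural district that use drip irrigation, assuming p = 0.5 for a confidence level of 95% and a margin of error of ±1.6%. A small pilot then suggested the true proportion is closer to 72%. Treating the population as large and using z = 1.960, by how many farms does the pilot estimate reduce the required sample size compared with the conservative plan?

726

Conservative (p = 0.5): n = 1.960² × 0.25 / 0.016² ≈ 3751.56 → 3752.
Using p = 0.72: p(1−p) = 0.2016, so n = 1.960² × 0.2016 / 0.016² ≈ 3025.26 → 3026.
Reduction: 3752 − 3026 = 726.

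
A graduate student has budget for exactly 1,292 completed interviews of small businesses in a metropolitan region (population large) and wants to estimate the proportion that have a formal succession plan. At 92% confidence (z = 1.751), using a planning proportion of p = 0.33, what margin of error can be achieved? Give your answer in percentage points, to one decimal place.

2.3

SE(p̂) = √[p(1−p)/n] = √[0.2211/1292] = 0.01308.
E = z × SE = 1.751 × 0.01308 = 0.02291, or 2.3 percentage points.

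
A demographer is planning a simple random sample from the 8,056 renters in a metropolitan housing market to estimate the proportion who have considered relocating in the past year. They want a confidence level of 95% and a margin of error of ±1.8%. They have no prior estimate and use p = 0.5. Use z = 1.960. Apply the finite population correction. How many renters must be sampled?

Unadjusted: n₀ = 1.960² × 0.50 × 0.50 / 0.018² ≈ 2964.20, so n₀ = 2965.
Finite population correction with N = 8,056: n = n₀ / (1 + (n₀−1)/N) = 2965 / (1 + 2964/8056) = 2965 / 1.3679 ≈ 2167.52.
Rounding up, n = 2168.

2168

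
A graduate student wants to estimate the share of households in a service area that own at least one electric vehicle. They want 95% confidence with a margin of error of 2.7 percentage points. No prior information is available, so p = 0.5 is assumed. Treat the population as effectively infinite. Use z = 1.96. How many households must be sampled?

1318

With p = 0.5, p(1−p) = 0.25.
n = z²·p(1−p)/E² = 1.96² × 0.2500 / 0.027² = 3.8416 × 0.2500 / 0.000729 ≈ 1317.42.
Rounding up gives n = 1318.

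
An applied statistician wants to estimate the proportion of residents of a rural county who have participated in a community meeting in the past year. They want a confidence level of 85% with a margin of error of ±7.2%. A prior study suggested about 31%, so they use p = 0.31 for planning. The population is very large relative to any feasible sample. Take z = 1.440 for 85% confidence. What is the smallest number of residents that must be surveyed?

86

With p = 0.31, p(1−p) = 0.2139.
n = z²·p(1−p)/E² = 1.440² × 0.2139 / 0.072² = 2.0736 × 0.2139 / 0.005184 ≈ 85.56.
Rounding up gives n = 86.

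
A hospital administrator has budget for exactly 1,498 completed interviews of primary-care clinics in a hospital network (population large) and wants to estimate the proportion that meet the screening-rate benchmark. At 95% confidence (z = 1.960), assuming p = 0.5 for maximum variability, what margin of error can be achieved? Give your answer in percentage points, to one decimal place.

SE(p̂) = √[p(1−p)/n] = √[0.2500/1498] = 0.01292.
E = z × SE = 1.960 × 0.01292 = 0.02532, or 2.5 percentage points.

2.5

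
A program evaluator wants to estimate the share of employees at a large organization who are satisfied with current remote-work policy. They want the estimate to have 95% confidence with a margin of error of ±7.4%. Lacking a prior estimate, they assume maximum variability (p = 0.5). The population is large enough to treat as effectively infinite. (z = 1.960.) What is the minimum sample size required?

176

With p = 0.5, p(1−p) = 0.25.
n = z²·p(1−p)/E² = 1.960² × 0.2500 / 0.074² = 3.8416 × 0.2500 / 0.005476 ≈ 175.38.
Rounding up gives n = 176.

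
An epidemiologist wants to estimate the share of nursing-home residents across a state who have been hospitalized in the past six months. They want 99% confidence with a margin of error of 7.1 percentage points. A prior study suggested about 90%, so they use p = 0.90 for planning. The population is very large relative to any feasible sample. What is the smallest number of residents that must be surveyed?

For 99% confidence, z = 2.576.
With p = 0.90, p(1−p) = 0.0900.
n = z²·p(1−p)/E² = 2.576² × 0.0900 / 0.071² = 6.6358 × 0.0900 / 0.005041 ≈ 118.47.
Rounding up gives n = 119.

119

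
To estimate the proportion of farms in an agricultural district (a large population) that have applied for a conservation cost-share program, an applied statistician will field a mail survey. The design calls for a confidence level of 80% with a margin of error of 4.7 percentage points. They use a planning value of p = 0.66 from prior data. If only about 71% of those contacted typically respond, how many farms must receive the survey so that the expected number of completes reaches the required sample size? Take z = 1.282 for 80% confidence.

Completed interviews needed: n₀ = 1.282² × 0.2244 / 0.047² ≈ 166.96 → 167.
At a 71% response rate, contacts needed = 167 / 0.71 ≈ 235.21 → 236.

236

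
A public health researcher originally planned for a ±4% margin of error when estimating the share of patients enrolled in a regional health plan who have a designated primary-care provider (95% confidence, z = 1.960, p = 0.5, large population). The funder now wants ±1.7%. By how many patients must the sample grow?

2723

At ±4%: n = 1.960² × 0.2500 / 0.040² ≈ 600.25 → 601.
At ±1.7%: n = 1.960² × 0.2500 / 0.017² ≈ 3323.18 → 3324.
Additional respondents: 3324 − 601 = 2723.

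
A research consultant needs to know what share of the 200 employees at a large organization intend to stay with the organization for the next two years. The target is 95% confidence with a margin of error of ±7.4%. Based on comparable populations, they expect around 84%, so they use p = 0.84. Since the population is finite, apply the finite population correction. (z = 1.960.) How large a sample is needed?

Unadjusted: n₀ = 1.960² × 0.84 × 0.16 / 0.074² ≈ 94.29, so n₀ = 95.
Finite population correction with N = 200: n = n₀ / (1 + (n₀−1)/N) = 95 / (1 + 94/200) = 95 / 1.4700 ≈ 64.63.
Rounding up, n = 65.

65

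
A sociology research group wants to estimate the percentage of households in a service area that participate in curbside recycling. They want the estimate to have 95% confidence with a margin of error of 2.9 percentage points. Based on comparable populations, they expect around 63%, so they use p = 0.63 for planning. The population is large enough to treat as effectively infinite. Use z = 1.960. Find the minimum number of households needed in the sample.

With p = 0.63, p(1−p) = 0.2331.
n = z²·p(1−p)/E² = 1.960² × 0.2331 / 0.029² = 3.8416 × 0.2331 / 0.000841 ≈ 1064.78.
Rounding up gives n = 1065.

1065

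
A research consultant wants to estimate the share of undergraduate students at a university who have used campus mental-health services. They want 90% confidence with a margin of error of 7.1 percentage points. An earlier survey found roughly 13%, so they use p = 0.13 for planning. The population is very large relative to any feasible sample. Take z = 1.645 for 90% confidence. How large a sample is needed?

61

With p = 0.13, p(1−p) = 0.1131.
n = z²·p(1−p)/E² = 1.645² × 0.1131 / 0.071² = 2.7060 × 0.1131 / 0.005041 ≈ 60.71.
Rounding up gives n = 61.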